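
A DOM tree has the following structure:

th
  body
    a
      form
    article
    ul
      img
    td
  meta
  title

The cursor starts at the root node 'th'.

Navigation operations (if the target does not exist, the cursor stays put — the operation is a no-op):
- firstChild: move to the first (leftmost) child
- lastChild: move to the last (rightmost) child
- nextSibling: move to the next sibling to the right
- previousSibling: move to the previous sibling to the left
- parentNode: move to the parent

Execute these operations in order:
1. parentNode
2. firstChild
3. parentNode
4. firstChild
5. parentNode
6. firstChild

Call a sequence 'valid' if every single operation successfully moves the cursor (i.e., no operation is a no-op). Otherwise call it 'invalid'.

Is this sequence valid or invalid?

Answer: invalid

Derivation:
After 1 (parentNode): th (no-op, stayed)
After 2 (firstChild): body
After 3 (parentNode): th
After 4 (firstChild): body
After 5 (parentNode): th
After 6 (firstChild): body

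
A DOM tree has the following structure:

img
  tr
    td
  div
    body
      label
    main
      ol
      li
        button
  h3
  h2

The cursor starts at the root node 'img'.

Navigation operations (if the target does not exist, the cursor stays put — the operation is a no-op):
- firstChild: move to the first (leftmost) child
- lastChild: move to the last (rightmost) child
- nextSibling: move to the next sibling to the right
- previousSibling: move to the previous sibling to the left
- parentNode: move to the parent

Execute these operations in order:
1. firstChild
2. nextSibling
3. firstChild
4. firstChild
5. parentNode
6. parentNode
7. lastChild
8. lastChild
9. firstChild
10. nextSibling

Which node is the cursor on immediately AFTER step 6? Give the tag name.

After 1 (firstChild): tr
After 2 (nextSibling): div
After 3 (firstChild): body
After 4 (firstChild): label
After 5 (parentNode): body
After 6 (parentNode): div

Answer: div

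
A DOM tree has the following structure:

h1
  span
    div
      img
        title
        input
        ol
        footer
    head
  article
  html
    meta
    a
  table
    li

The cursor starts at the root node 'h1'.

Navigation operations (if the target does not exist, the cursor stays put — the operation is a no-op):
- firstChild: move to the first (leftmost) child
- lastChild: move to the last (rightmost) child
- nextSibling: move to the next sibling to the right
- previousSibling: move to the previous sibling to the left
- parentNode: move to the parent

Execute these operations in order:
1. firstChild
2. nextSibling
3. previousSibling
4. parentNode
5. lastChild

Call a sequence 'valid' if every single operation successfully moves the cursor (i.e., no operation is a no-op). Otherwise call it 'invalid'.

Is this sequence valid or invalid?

After 1 (firstChild): span
After 2 (nextSibling): article
After 3 (previousSibling): span
After 4 (parentNode): h1
After 5 (lastChild): table

Answer: valid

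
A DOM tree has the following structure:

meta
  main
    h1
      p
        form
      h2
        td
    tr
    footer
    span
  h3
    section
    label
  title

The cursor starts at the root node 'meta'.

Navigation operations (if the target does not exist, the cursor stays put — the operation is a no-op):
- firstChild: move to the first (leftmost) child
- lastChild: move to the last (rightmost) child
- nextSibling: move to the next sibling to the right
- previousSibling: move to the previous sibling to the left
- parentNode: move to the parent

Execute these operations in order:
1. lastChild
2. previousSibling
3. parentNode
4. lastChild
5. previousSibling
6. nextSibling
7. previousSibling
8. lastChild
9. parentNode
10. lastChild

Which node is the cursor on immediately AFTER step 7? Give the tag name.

After 1 (lastChild): title
After 2 (previousSibling): h3
After 3 (parentNode): meta
After 4 (lastChild): title
After 5 (previousSibling): h3
After 6 (nextSibling): title
After 7 (previousSibling): h3

Answer: h3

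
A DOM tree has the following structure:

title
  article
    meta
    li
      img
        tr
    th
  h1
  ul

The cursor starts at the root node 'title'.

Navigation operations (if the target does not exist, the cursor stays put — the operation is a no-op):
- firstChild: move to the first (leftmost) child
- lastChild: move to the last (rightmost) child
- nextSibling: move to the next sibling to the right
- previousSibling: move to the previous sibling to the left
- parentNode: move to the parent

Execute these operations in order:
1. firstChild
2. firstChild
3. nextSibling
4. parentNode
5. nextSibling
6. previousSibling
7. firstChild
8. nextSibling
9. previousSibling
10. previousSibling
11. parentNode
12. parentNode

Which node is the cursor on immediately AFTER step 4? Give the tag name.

After 1 (firstChild): article
After 2 (firstChild): meta
After 3 (nextSibling): li
After 4 (parentNode): article

Answer: article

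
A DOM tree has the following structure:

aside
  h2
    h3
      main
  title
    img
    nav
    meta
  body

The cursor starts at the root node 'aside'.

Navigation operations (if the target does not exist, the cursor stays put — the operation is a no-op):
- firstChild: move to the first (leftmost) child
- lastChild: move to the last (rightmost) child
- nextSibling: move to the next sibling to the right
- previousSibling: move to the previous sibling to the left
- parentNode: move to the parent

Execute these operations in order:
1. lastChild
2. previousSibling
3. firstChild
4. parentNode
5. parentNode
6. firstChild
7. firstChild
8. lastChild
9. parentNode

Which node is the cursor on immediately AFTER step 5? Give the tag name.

Answer: aside

Derivation:
After 1 (lastChild): body
After 2 (previousSibling): title
After 3 (firstChild): img
After 4 (parentNode): title
After 5 (parentNode): aside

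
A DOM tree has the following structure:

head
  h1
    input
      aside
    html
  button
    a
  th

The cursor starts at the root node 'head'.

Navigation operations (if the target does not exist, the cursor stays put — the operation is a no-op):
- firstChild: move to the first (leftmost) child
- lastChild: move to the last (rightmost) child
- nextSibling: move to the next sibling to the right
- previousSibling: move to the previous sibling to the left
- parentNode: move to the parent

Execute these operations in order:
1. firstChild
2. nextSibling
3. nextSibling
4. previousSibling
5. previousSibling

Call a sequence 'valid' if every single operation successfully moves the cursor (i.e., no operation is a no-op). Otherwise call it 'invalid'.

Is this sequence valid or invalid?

Answer: valid

Derivation:
After 1 (firstChild): h1
After 2 (nextSibling): button
After 3 (nextSibling): th
After 4 (previousSibling): button
After 5 (previousSibling): h1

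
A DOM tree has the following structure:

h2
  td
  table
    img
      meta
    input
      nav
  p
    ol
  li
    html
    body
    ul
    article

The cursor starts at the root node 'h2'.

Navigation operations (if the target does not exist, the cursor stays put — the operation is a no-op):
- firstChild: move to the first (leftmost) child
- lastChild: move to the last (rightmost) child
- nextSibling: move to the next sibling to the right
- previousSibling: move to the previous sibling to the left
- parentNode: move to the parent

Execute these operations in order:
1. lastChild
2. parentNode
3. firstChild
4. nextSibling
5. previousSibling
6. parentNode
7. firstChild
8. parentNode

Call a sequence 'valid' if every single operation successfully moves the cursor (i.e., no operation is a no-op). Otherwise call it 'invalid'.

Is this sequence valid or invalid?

After 1 (lastChild): li
After 2 (parentNode): h2
After 3 (firstChild): td
After 4 (nextSibling): table
After 5 (previousSibling): td
After 6 (parentNode): h2
After 7 (firstChild): td
After 8 (parentNode): h2

Answer: valid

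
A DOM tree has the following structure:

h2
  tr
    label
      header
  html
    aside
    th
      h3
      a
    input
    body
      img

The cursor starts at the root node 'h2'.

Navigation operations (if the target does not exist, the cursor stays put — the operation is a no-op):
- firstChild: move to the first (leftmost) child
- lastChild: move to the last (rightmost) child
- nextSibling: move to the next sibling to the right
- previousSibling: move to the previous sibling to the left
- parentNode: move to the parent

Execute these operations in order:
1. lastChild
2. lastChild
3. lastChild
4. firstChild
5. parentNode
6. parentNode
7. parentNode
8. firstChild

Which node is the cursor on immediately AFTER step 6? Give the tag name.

After 1 (lastChild): html
After 2 (lastChild): body
After 3 (lastChild): img
After 4 (firstChild): img (no-op, stayed)
After 5 (parentNode): body
After 6 (parentNode): html

Answer: html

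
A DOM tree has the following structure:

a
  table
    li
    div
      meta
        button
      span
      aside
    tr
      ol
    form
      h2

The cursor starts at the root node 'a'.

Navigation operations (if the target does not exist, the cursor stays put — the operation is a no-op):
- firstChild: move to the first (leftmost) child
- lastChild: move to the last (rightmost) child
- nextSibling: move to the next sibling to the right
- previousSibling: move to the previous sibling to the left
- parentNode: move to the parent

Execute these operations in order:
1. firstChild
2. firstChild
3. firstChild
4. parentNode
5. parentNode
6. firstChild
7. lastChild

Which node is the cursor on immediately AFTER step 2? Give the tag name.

After 1 (firstChild): table
After 2 (firstChild): li

Answer: li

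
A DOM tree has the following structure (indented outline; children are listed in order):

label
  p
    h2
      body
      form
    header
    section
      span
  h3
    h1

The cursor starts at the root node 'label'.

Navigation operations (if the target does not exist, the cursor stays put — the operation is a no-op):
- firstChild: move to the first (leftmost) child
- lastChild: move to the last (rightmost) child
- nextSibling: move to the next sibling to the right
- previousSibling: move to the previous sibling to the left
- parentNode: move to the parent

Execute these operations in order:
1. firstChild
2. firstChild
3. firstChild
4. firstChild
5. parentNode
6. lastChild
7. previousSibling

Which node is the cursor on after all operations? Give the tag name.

After 1 (firstChild): p
After 2 (firstChild): h2
After 3 (firstChild): body
After 4 (firstChild): body (no-op, stayed)
After 5 (parentNode): h2
After 6 (lastChild): form
After 7 (previousSibling): body

Answer: body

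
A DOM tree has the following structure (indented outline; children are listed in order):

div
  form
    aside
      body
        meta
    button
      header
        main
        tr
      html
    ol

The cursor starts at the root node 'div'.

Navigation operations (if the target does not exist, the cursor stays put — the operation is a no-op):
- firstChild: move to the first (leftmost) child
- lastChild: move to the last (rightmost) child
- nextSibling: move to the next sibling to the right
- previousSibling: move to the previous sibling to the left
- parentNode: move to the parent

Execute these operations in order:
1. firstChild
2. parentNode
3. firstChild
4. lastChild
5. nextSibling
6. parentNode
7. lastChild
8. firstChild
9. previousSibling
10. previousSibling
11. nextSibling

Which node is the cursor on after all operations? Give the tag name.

After 1 (firstChild): form
After 2 (parentNode): div
After 3 (firstChild): form
After 4 (lastChild): ol
After 5 (nextSibling): ol (no-op, stayed)
After 6 (parentNode): form
After 7 (lastChild): ol
After 8 (firstChild): ol (no-op, stayed)
After 9 (previousSibling): button
After 10 (previousSibling): aside
After 11 (nextSibling): button

Answer: button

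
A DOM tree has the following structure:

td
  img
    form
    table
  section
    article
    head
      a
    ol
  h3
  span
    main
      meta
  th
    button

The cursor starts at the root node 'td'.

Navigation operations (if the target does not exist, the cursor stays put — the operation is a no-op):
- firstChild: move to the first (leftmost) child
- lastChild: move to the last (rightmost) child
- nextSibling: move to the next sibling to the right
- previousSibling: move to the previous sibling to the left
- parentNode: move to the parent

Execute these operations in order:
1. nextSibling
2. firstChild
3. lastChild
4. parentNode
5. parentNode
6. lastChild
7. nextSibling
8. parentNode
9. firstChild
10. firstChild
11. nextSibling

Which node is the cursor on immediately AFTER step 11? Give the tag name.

Answer: table

Derivation:
After 1 (nextSibling): td (no-op, stayed)
After 2 (firstChild): img
After 3 (lastChild): table
After 4 (parentNode): img
After 5 (parentNode): td
After 6 (lastChild): th
After 7 (nextSibling): th (no-op, stayed)
After 8 (parentNode): td
After 9 (firstChild): img
After 10 (firstChild): form
After 11 (nextSibling): table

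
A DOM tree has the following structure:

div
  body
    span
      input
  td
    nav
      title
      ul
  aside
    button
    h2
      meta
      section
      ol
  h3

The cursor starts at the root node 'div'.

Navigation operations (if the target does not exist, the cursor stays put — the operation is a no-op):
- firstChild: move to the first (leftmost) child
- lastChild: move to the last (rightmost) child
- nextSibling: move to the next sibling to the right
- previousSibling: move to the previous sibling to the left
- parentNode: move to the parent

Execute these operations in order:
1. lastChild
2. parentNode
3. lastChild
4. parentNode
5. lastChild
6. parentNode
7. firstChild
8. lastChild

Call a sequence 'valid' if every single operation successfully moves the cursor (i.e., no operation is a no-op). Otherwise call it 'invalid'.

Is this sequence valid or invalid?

After 1 (lastChild): h3
After 2 (parentNode): div
After 3 (lastChild): h3
After 4 (parentNode): div
After 5 (lastChild): h3
After 6 (parentNode): div
After 7 (firstChild): body
After 8 (lastChild): span

Answer: valid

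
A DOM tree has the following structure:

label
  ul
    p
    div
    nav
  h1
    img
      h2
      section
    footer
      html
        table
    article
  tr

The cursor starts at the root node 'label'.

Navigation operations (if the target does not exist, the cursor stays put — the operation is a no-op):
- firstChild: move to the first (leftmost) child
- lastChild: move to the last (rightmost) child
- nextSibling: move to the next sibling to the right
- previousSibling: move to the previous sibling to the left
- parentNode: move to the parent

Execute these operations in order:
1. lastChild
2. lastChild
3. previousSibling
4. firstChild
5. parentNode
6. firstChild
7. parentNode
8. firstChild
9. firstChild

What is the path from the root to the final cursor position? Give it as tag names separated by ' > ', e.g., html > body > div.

Answer: label > h1 > img > h2

Derivation:
After 1 (lastChild): tr
After 2 (lastChild): tr (no-op, stayed)
After 3 (previousSibling): h1
After 4 (firstChild): img
After 5 (parentNode): h1
After 6 (firstChild): img
After 7 (parentNode): h1
After 8 (firstChild): img
After 9 (firstChild): h2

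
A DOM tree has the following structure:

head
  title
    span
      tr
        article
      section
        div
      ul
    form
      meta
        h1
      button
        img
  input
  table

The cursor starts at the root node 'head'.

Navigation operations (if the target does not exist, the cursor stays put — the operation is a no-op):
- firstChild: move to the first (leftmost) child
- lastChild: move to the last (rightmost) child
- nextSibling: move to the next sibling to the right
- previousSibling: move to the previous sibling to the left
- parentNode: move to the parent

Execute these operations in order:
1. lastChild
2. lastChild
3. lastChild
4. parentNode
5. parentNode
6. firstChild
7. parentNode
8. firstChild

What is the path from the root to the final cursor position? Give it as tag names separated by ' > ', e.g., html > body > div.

Answer: head > title

Derivation:
After 1 (lastChild): table
After 2 (lastChild): table (no-op, stayed)
After 3 (lastChild): table (no-op, stayed)
After 4 (parentNode): head
After 5 (parentNode): head (no-op, stayed)
After 6 (firstChild): title
After 7 (parentNode): head
After 8 (firstChild): title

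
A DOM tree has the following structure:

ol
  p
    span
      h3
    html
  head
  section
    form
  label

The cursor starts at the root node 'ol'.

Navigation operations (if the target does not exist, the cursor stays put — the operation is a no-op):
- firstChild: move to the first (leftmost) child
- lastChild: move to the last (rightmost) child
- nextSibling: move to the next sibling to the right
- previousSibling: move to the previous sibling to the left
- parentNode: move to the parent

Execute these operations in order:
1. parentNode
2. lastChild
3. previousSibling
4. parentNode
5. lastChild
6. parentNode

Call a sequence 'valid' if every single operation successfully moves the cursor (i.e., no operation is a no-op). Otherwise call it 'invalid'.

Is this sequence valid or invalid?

Answer: invalid

Derivation:
After 1 (parentNode): ol (no-op, stayed)
After 2 (lastChild): label
After 3 (previousSibling): section
After 4 (parentNode): ol
After 5 (lastChild): label
After 6 (parentNode): ol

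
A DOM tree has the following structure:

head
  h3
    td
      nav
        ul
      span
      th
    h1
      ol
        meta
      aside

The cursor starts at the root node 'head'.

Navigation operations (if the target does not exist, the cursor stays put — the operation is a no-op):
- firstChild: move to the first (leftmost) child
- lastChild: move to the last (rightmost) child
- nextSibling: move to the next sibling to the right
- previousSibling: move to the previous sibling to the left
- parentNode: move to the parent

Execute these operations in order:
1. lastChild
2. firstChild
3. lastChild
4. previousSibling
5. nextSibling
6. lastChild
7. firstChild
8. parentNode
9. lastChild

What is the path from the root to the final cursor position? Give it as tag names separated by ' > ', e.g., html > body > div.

After 1 (lastChild): h3
After 2 (firstChild): td
After 3 (lastChild): th
After 4 (previousSibling): span
After 5 (nextSibling): th
After 6 (lastChild): th (no-op, stayed)
After 7 (firstChild): th (no-op, stayed)
After 8 (parentNode): td
After 9 (lastChild): th

Answer: head > h3 > td > th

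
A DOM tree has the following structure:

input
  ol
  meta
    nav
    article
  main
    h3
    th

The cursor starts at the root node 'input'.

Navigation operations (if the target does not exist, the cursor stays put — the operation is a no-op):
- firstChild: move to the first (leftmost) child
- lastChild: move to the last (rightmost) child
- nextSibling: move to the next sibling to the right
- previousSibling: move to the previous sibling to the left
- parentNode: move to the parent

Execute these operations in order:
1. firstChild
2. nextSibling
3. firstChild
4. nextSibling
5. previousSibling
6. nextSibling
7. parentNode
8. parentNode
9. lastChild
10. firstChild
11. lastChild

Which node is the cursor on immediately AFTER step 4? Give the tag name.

After 1 (firstChild): ol
After 2 (nextSibling): meta
After 3 (firstChild): nav
After 4 (nextSibling): article

Answer: article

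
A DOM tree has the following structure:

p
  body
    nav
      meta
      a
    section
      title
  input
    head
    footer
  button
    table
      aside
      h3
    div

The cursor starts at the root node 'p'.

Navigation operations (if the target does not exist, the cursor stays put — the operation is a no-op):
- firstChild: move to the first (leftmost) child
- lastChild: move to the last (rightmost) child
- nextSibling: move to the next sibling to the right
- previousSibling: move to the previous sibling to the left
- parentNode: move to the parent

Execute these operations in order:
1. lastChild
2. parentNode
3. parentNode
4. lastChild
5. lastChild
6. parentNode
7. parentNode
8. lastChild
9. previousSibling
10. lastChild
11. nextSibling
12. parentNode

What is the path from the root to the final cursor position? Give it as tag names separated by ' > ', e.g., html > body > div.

Answer: p > input

Derivation:
After 1 (lastChild): button
After 2 (parentNode): p
After 3 (parentNode): p (no-op, stayed)
After 4 (lastChild): button
After 5 (lastChild): div
After 6 (parentNode): button
After 7 (parentNode): p
After 8 (lastChild): button
After 9 (previousSibling): input
After 10 (lastChild): footer
After 11 (nextSibling): footer (no-op, stayed)
After 12 (parentNode): input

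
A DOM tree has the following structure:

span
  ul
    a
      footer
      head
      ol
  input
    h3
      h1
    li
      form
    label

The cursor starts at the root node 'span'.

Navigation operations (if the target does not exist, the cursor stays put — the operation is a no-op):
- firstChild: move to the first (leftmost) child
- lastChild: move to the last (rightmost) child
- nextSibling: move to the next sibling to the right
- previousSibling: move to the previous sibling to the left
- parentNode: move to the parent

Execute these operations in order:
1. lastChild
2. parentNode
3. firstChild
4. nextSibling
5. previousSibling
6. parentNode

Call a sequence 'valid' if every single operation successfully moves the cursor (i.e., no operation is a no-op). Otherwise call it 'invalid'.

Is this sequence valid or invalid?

After 1 (lastChild): input
After 2 (parentNode): span
After 3 (firstChild): ul
After 4 (nextSibling): input
After 5 (previousSibling): ul
After 6 (parentNode): span

Answer: valid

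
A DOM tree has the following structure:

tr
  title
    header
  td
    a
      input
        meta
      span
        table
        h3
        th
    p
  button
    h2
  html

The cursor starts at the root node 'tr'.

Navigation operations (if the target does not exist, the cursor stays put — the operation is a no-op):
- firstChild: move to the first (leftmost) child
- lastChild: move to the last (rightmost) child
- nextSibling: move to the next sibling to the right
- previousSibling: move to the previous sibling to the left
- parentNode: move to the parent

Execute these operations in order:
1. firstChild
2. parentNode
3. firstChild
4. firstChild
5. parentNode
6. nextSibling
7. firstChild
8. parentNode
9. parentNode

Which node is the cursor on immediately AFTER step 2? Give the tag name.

After 1 (firstChild): title
After 2 (parentNode): tr

Answer: tr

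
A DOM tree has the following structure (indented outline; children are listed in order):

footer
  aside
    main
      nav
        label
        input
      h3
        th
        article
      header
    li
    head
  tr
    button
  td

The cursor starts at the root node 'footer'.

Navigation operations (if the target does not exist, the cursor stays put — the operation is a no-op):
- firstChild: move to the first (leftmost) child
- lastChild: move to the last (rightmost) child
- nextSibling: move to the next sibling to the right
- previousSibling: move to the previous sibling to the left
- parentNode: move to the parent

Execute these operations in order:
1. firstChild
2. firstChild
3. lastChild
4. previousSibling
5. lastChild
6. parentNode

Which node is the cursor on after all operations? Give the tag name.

After 1 (firstChild): aside
After 2 (firstChild): main
After 3 (lastChild): header
After 4 (previousSibling): h3
After 5 (lastChild): article
After 6 (parentNode): h3

Answer: h3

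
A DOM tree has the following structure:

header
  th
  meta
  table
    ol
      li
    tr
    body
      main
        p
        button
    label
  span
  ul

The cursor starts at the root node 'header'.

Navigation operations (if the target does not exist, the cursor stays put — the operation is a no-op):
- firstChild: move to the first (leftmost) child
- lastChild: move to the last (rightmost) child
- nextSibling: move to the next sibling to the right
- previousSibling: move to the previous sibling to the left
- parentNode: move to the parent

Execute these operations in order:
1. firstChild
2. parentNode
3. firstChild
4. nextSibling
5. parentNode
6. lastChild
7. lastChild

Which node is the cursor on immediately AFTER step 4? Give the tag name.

Answer: meta

Derivation:
After 1 (firstChild): th
After 2 (parentNode): header
After 3 (firstChild): th
After 4 (nextSibling): meta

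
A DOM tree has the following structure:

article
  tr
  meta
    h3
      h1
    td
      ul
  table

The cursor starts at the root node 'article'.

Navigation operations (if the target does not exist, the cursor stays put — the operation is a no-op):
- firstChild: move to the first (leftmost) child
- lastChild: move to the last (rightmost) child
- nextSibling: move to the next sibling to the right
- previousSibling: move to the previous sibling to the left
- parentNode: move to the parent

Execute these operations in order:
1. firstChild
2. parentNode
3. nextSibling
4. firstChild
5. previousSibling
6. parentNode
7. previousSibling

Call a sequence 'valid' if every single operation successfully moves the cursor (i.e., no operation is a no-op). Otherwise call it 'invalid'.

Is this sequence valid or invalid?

After 1 (firstChild): tr
After 2 (parentNode): article
After 3 (nextSibling): article (no-op, stayed)
After 4 (firstChild): tr
After 5 (previousSibling): tr (no-op, stayed)
After 6 (parentNode): article
After 7 (previousSibling): article (no-op, stayed)

Answer: invalid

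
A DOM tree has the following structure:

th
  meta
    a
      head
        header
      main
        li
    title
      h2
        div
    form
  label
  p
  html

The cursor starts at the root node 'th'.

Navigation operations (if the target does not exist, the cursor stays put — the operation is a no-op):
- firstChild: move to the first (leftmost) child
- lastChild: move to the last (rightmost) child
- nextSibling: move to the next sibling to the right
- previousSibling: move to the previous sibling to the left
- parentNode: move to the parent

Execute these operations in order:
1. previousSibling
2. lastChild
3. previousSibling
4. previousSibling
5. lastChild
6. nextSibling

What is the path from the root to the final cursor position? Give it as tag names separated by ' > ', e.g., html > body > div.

Answer: th > p

Derivation:
After 1 (previousSibling): th (no-op, stayed)
After 2 (lastChild): html
After 3 (previousSibling): p
After 4 (previousSibling): label
After 5 (lastChild): label (no-op, stayed)
After 6 (nextSibling): p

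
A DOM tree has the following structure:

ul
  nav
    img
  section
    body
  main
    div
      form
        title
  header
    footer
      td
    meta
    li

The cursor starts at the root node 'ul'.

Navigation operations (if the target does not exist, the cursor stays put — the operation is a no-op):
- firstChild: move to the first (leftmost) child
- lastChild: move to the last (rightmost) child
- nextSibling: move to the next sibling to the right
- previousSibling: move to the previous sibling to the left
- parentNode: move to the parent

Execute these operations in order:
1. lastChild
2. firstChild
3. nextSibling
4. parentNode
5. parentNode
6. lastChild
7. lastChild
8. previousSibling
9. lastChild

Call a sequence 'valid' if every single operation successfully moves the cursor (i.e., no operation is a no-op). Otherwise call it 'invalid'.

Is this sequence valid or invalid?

After 1 (lastChild): header
After 2 (firstChild): footer
After 3 (nextSibling): meta
After 4 (parentNode): header
After 5 (parentNode): ul
After 6 (lastChild): header
After 7 (lastChild): li
After 8 (previousSibling): meta
After 9 (lastChild): meta (no-op, stayed)

Answer: invalid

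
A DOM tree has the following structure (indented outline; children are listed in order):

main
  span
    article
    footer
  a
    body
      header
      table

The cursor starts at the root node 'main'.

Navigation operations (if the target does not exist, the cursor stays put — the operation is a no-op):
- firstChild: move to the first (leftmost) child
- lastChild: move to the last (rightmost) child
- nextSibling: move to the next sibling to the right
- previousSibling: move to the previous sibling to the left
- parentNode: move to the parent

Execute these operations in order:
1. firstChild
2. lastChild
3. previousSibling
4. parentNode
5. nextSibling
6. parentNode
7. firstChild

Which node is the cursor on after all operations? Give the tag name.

Answer: span

Derivation:
After 1 (firstChild): span
After 2 (lastChild): footer
After 3 (previousSibling): article
After 4 (parentNode): span
After 5 (nextSibling): a
After 6 (parentNode): main
After 7 (firstChild): span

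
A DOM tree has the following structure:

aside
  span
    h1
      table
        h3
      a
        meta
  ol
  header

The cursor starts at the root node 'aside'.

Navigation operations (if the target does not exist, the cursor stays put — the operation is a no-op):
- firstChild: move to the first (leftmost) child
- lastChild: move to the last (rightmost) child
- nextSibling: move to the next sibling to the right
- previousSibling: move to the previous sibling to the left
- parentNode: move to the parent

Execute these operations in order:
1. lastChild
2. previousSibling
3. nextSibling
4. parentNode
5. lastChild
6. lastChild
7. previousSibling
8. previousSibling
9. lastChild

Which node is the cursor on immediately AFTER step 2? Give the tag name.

Answer: ol

Derivation:
After 1 (lastChild): header
After 2 (previousSibling): ol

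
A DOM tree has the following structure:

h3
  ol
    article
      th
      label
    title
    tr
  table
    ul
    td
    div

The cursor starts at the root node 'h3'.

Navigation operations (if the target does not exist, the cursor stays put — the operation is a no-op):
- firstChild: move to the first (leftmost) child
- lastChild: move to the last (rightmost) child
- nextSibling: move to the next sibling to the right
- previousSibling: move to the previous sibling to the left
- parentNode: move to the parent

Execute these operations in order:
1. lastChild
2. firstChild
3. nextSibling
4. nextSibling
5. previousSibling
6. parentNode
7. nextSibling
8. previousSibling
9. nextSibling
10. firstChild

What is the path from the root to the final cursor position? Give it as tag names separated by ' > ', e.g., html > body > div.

Answer: h3 > table > ul

Derivation:
After 1 (lastChild): table
After 2 (firstChild): ul
After 3 (nextSibling): td
After 4 (nextSibling): div
After 5 (previousSibling): td
After 6 (parentNode): table
After 7 (nextSibling): table (no-op, stayed)
After 8 (previousSibling): ol
After 9 (nextSibling): table
After 10 (firstChild): ul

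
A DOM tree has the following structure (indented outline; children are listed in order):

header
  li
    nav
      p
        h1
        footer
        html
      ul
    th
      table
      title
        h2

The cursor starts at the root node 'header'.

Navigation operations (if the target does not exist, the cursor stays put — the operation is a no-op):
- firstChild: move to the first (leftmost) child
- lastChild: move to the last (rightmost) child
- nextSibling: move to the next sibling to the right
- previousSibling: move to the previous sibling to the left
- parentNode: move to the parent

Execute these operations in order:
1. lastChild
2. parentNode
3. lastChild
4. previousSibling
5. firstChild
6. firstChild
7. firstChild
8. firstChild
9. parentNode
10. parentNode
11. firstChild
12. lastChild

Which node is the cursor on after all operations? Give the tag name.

Answer: html

Derivation:
After 1 (lastChild): li
After 2 (parentNode): header
After 3 (lastChild): li
After 4 (previousSibling): li (no-op, stayed)
After 5 (firstChild): nav
After 6 (firstChild): p
After 7 (firstChild): h1
After 8 (firstChild): h1 (no-op, stayed)
After 9 (parentNode): p
After 10 (parentNode): nav
After 11 (firstChild): p
After 12 (lastChild): html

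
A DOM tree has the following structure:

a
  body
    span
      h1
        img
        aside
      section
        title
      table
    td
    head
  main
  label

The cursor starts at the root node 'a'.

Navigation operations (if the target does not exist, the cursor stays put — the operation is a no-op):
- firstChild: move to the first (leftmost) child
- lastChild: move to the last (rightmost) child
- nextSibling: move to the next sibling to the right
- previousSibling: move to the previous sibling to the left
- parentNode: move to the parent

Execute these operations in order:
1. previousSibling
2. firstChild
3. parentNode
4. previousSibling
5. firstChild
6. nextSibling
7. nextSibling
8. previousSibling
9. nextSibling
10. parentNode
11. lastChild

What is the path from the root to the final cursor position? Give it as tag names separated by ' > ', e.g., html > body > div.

After 1 (previousSibling): a (no-op, stayed)
After 2 (firstChild): body
After 3 (parentNode): a
After 4 (previousSibling): a (no-op, stayed)
After 5 (firstChild): body
After 6 (nextSibling): main
After 7 (nextSibling): label
After 8 (previousSibling): main
After 9 (nextSibling): label
After 10 (parentNode): a
After 11 (lastChild): label

Answer: a > label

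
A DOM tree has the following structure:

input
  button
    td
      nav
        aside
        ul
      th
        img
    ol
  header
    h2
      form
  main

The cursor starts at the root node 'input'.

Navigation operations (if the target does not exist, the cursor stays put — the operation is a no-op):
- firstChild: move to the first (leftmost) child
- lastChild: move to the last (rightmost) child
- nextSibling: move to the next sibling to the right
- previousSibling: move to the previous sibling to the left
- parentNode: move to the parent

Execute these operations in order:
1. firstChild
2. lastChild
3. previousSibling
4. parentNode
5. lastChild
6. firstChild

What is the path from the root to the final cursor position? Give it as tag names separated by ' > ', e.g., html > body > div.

After 1 (firstChild): button
After 2 (lastChild): ol
After 3 (previousSibling): td
After 4 (parentNode): button
After 5 (lastChild): ol
After 6 (firstChild): ol (no-op, stayed)

Answer: input > button > ol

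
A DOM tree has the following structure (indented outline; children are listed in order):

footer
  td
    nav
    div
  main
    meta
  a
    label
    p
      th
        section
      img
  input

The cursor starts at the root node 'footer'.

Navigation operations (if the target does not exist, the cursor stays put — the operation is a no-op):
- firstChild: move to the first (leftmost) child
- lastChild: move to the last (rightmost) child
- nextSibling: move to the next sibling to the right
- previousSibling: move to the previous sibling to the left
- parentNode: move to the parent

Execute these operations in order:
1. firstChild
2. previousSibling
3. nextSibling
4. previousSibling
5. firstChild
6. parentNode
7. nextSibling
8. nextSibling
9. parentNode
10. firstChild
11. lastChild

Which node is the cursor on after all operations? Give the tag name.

After 1 (firstChild): td
After 2 (previousSibling): td (no-op, stayed)
After 3 (nextSibling): main
After 4 (previousSibling): td
After 5 (firstChild): nav
After 6 (parentNode): td
After 7 (nextSibling): main
After 8 (nextSibling): a
After 9 (parentNode): footer
After 10 (firstChild): td
After 11 (lastChild): div

Answer: div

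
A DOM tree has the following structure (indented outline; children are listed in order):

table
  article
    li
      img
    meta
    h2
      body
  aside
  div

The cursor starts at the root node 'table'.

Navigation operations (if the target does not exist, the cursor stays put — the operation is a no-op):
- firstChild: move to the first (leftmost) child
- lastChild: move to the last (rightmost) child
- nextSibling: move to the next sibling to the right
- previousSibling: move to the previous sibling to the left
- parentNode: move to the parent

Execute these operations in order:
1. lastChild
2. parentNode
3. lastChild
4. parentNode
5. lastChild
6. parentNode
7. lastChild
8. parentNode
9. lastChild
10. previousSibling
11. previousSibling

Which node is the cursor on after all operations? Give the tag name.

After 1 (lastChild): div
After 2 (parentNode): table
After 3 (lastChild): div
After 4 (parentNode): table
After 5 (lastChild): div
After 6 (parentNode): table
After 7 (lastChild): div
After 8 (parentNode): table
After 9 (lastChild): div
After 10 (previousSibling): aside
After 11 (previousSibling): article

Answer: article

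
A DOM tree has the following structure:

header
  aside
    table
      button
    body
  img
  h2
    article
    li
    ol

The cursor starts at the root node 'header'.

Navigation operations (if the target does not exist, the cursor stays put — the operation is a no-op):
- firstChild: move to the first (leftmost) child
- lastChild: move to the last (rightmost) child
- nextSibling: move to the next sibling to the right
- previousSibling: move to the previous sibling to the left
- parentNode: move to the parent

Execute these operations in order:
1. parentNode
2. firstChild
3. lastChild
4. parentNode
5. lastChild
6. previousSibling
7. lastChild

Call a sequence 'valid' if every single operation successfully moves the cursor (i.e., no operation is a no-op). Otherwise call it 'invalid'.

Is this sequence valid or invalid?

Answer: invalid

Derivation:
After 1 (parentNode): header (no-op, stayed)
After 2 (firstChild): aside
After 3 (lastChild): body
After 4 (parentNode): aside
After 5 (lastChild): body
After 6 (previousSibling): table
After 7 (lastChild): button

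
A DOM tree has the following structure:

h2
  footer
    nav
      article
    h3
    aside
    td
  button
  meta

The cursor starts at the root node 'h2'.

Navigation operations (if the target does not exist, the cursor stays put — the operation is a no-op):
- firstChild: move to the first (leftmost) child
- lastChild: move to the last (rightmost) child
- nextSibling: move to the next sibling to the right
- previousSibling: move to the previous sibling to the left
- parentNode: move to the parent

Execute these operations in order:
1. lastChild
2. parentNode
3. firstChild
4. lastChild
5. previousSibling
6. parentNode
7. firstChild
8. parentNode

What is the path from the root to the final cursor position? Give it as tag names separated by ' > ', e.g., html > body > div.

After 1 (lastChild): meta
After 2 (parentNode): h2
After 3 (firstChild): footer
After 4 (lastChild): td
After 5 (previousSibling): aside
After 6 (parentNode): footer
After 7 (firstChild): nav
After 8 (parentNode): footer

Answer: h2 > footer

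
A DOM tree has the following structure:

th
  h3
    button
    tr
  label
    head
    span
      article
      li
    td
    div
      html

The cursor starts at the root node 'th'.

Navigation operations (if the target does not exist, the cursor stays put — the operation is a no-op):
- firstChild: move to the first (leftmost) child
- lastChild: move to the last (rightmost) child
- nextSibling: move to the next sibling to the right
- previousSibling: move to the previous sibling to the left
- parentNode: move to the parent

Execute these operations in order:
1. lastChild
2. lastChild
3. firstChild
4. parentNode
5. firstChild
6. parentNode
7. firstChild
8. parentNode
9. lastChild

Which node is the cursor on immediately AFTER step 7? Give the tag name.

Answer: html

Derivation:
After 1 (lastChild): label
After 2 (lastChild): div
After 3 (firstChild): html
After 4 (parentNode): div
After 5 (firstChild): html
After 6 (parentNode): div
After 7 (firstChild): html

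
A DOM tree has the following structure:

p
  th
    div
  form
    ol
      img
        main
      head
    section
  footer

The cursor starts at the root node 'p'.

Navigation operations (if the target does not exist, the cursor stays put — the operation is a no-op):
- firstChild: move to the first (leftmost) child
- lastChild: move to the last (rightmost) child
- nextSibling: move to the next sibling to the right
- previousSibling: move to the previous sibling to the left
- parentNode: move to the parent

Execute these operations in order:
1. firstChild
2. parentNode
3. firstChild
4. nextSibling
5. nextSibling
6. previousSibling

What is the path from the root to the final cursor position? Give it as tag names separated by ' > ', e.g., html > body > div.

After 1 (firstChild): th
After 2 (parentNode): p
After 3 (firstChild): th
After 4 (nextSibling): form
After 5 (nextSibling): footer
After 6 (previousSibling): form

Answer: p > form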